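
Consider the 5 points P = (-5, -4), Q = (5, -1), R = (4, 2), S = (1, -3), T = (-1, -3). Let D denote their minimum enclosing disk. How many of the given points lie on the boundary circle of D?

The minimum enclosing circle of a finite set is fixed by two of the points (as a diameter) or three (as a circumcircle).
The minimum enclosing circle is determined by three boundary points: P, Q, R.
Their circumcentre is (-9/22, -25/22) with r² = 7085/242.
The farthest remaining point S is at distance² 1321/242 ≤ 7085/242.
The points at distance exactly r from the centre are P, Q, R — 3 points.

3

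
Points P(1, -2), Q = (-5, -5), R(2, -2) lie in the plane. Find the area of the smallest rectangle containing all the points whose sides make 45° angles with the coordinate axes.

20

In coordinates u = x + y, v = x − y the rectangle is axis-aligned; the map (x,y)→(u,v) scales areas by 2.
u-values: -1, -10, 0; range = 0 − (-10) = 10.
v-values: 3, 0, 4; range = 4 − 0 = 4.
Area = (10 × 4) / 2 = 20.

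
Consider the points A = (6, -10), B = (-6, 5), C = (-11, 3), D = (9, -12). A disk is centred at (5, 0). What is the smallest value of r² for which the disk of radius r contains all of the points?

265

The required radius is the distance from (5, 0) to the farthest point.
Squared distances: 101, 146, 265, 160.
Maximum is 265, attained at C.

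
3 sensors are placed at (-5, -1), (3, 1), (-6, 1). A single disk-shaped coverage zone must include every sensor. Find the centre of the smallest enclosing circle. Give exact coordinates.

Call the three points A, B, C in the order given.
Side lengths²: AB² = 68, AC² = 5, BC² = 81.
Since BC² = 81 ≥ 68 + 5 = 73, the angle opposite BC is not acute, so the smallest enclosing circle has BC as diameter.
Centre = midpoint of BC = (-1.5, 1), r² = 81/4 = 20.25.
Centre = (-1.5, 1).

(-1.5, 1)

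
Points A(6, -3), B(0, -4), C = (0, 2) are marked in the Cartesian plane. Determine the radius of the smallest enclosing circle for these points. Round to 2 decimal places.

3.96

Side lengths²: AB² = 37, AC² = 61, BC² = 36.
Since AC² = 61 < 37 + 36 = 73, the triangle is acute, so the smallest enclosing circle is the circumcircle.
Circumcentre = (31/12, -1), r² = 2257/144.
r = √(2257/144) ≈ 3.96.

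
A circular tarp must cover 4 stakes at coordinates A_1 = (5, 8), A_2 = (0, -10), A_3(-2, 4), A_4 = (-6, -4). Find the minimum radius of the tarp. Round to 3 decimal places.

9.341

By Welzl's lemma the MEC is supported by two points (diametrically opposite) or three points (on a circumcircle).
The farthest pair is A_1–A_2 with squared distance 349. The circle on this segment as diameter has centre (2.5, -1) and r² = 349/4 = 87.25.
Check A_3: distance² to centre = 45.25 ≤ 87.25, so it lies inside.
All remaining points lie in this disk, and no smaller disk contains both endpoints, so this is the minimum enclosing circle.
r = √(87.25) ≈ 9.341.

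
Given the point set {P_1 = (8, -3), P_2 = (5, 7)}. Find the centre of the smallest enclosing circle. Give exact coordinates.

The smallest circle enclosing two points has them as diameter endpoints.
Centre = midpoint = (6.5, 2); r² = |P_1P_2|²/4 = 109/4 = 27.25.
Centre = (6.5, 2).

(6.5, 2)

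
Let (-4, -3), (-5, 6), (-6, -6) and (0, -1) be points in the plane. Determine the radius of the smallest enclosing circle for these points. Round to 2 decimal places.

6.02

By Welzl's lemma the MEC is supported by two points (diametrically opposite) or three points (on a circumcircle).
The farthest pair is (-5, 6)–(-6, -6) with squared distance 145. The circle on this segment as diameter has centre (-5.5, 0) and r² = 145/4 = 36.25.
Check (-4, -3): distance² to centre = 11.25 ≤ 36.25, so it lies inside.
All remaining points lie in this disk, and no smaller disk contains both endpoints, so this is the minimum enclosing circle.
r = √(36.25) ≈ 6.02.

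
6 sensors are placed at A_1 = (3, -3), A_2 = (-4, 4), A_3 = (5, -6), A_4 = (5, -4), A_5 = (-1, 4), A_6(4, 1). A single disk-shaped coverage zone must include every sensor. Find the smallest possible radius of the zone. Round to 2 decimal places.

A smallest enclosing disk is always determined by at most three of the input points on its boundary.
The farthest pair is A_2–A_3 with squared distance 181. The circle on this segment as diameter has centre (0.5, -1) and r² = 181/4 = 45.25.
Check A_1: distance² to centre = 10.25 ≤ 45.25, so it lies inside.
All remaining points lie in this disk, and no smaller disk contains both endpoints, so this is the minimum enclosing circle.
r = √(45.25) ≈ 6.73.

6.73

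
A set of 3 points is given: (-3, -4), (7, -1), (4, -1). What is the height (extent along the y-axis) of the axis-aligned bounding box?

3

max y = -1, min y = -4, so height = 3.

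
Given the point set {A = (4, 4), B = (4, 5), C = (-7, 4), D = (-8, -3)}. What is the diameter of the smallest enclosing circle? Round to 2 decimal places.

The minimum enclosing circle of a finite set is fixed by two of the points (as a diameter) or three (as a circumcircle).
The farthest pair is B–D with squared distance 208. The circle on this segment as diameter has centre (-2, 1) and r² = 208/4 = 52.
Check A: distance² to centre = 45 ≤ 52, so it lies inside.
All remaining points lie in this disk, and no smaller disk contains both endpoints, so this is the minimum enclosing circle.
Diameter = 2r = 2√52 ≈ 14.42.

14.42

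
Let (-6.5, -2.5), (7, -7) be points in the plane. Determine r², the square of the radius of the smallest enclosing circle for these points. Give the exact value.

50.625

The smallest circle enclosing two points has them as diameter endpoints.
Centre = midpoint = (0.25, -4.75); r² = |(-6.5, -2.5)−(7, -7)|²/4 = 202.5/4 = 50.625.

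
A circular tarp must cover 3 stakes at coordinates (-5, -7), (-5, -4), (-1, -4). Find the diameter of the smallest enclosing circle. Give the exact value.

5

Call the three points A, B, C in the order given.
Side lengths²: AB² = 9, AC² = 25, BC² = 16.
Since AC² = 25 ≥ 16 + 9 = 25, the angle opposite AC is not acute, so the smallest enclosing circle has AC as diameter.
Centre = midpoint of AC = (-3, -5.5), r² = 25/4 = 6.25.
Diameter = 2r = 2√(6.25) = 5.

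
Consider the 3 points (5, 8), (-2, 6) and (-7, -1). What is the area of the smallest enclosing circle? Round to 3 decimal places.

Call the three points A, B, C in the order given.
Side lengths²: AB² = 53, AC² = 225, BC² = 74.
Since AC² = 225 ≥ 74 + 53 = 127, the angle opposite AC is not acute, so the smallest enclosing circle has AC as diameter.
Centre = midpoint of AC = (-1, 3.5), r² = 225/4 = 56.25.
Area = π·r² = π·56.25 ≈ 176.715.

176.715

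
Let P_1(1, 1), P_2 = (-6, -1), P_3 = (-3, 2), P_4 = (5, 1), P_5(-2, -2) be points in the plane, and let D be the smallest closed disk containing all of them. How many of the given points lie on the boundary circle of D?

The farthest pair is P_2–P_4 with squared distance 125. The circle on this segment as diameter has centre (-0.5, 0) and r² = 125/4 = 31.25.
Check P_1: distance² to centre = 3.25 ≤ 31.25, so it lies inside.
All remaining points lie in this disk, and no smaller disk contains both endpoints, so this is the minimum enclosing circle.
The points at distance exactly r from the centre are P_2, P_4 — 2 points.

2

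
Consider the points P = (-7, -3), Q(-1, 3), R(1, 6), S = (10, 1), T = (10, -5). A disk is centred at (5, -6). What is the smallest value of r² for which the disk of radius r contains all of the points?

160

The required radius is the distance from (5, -6) to the farthest point.
Squared distances: 153, 117, 160, 74, 26.
Maximum is 160, attained at R.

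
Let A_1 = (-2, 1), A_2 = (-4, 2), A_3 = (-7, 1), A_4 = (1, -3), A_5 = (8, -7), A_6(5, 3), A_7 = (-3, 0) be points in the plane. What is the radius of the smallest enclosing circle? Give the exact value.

8.5

By Welzl's lemma the MEC is supported by two points (diametrically opposite) or three points (on a circumcircle).
The farthest pair is A_3–A_5 with squared distance 289. The circle on this segment as diameter has centre (0.5, -3) and r² = 289/4 = 72.25.
Check A_1: distance² to centre = 22.25 ≤ 72.25, so it lies inside.
All remaining points lie in this disk, and no smaller disk contains both endpoints, so this is the minimum enclosing circle.
r = √(72.25) = 8.5.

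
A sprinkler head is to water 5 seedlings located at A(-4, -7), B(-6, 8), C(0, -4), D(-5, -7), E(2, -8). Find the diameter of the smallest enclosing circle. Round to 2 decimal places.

17.89

The minimum enclosing circle of a finite set is fixed by two of the points (as a diameter) or three (as a circumcircle).
The farthest pair is B–E with squared distance 320. The circle on this segment as diameter has centre (-2, 0) and r² = 320/4 = 80.
Check A: distance² to centre = 53 ≤ 80, so it lies inside.
All remaining points lie in this disk, and no smaller disk contains both endpoints, so this is the minimum enclosing circle.
Diameter = 2r = 2√80 ≈ 17.89.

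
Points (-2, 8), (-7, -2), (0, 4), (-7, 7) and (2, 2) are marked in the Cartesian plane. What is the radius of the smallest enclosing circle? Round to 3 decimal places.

5.672

A smallest enclosing disk is always determined by at most three of the input points on its boundary.
The minimum enclosing circle is determined by three boundary points: (-2, 8), (-7, -2), (2, 2).
Their circumcentre is (-51/14, 18/7) with r² = 6305/196.
The farthest remaining point (-7, 7) is at distance² 6053/196 ≤ 6305/196.
r = √(6305/196) ≈ 5.672.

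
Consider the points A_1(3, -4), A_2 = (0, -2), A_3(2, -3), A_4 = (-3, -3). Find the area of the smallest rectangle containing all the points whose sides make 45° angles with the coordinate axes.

In coordinates u = x + y, v = x − y the rectangle is axis-aligned; the map (x,y)→(u,v) scales areas by 2.
u-values: -1, -2, -1, -6; range = -1 − (-6) = 5.
v-values: 7, 2, 5, 0; range = 7 − 0 = 7.
Area = (5 × 7) / 2 = 17.5.

17.5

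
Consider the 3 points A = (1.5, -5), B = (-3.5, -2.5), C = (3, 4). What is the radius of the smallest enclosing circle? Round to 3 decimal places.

4.809

Side lengths²: AB² = 31.25, AC² = 83.25, BC² = 84.5.
Since BC² = 84.5 < 83.25 + 31.25 = 114.5, the triangle is acute, so the smallest enclosing circle is the circumcircle.
Circumcentre = (0.75, -0.25), r² = 23.125.
r = √(23.125) ≈ 4.809.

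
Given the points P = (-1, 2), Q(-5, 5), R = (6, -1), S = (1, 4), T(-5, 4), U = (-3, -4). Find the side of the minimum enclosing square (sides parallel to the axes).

The bounding box has width 11 and height 9.
An axis-aligned square enclosing the set must have side ≥ max(width, height).
So the minimum side is max(11, 9) = 11.

11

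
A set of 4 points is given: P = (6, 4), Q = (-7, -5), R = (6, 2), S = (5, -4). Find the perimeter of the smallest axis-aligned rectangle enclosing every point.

44

Width = max x − min x = 6 − (-7) = 13.
Height = max y − min y = 4 − (-5) = 9.
Perimeter = 2(13 + 9) = 44.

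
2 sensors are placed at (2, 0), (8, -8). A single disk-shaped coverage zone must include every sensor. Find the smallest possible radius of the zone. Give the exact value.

The smallest circle enclosing two points has them as diameter endpoints.
Centre = midpoint = (5, -4); r² = |(2, 0)−(8, -8)|²/4 = 100/4 = 25.
r = √25 = 5.

5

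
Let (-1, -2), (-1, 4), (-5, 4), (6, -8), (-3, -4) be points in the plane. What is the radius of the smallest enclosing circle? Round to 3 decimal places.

The farthest pair is (-5, 4)–(6, -8) with squared distance 265. The circle on this segment as diameter has centre (0.5, -2) and r² = 265/4 = 66.25.
Check (-1, -2): distance² to centre = 2.25 ≤ 66.25, so it lies inside.
All remaining points lie in this disk, and no smaller disk contains both endpoints, so this is the minimum enclosing circle.
r = √(66.25) ≈ 8.139.

8.139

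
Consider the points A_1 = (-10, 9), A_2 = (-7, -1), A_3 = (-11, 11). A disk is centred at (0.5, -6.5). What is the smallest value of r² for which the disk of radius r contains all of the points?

438.5

The required radius is the distance from (0.5, -6.5) to the farthest point.
Squared distances: 350.5, 86.5, 438.5.
Maximum is 438.5, attained at A_3.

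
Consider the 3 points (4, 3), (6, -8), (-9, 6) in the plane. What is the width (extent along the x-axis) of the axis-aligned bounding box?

max x = 6, min x = -9, so width = 15.

15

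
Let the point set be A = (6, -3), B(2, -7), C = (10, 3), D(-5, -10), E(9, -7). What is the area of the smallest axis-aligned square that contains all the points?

The bounding box has width 15 and height 13.
An axis-aligned square enclosing the set must have side ≥ max(width, height).
So the minimum side is max(15, 13) = 15.
Area = 15² = 225.

225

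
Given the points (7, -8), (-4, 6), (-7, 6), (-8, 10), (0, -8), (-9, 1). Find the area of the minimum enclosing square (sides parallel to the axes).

The bounding box has width 16 and height 18.
An axis-aligned square enclosing the set must have side ≥ max(width, height).
So the minimum side is max(16, 18) = 18.
Area = 18² = 324.

324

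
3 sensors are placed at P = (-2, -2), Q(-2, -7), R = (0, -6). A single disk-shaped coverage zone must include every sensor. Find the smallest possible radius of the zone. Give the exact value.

Side lengths²: PQ² = 25, PR² = 20, QR² = 5.
Since PQ² = 25 ≥ 20 + 5 = 25, the angle opposite PQ is not acute, so the smallest enclosing circle has PQ as diameter.
Centre = midpoint of PQ = (-2, -4.5), r² = 25/4 = 6.25.
r = √(6.25) = 2.5.

2.5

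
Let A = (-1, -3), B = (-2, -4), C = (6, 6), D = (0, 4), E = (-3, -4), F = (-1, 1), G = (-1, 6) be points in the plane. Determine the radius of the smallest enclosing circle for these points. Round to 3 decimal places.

By Welzl's lemma the MEC is supported by two points (diametrically opposite) or three points (on a circumcircle).
The farthest pair is C–E with squared distance 181. The circle on this segment as diameter has centre (1.5, 1) and r² = 181/4 = 45.25.
Check A: distance² to centre = 22.25 ≤ 45.25, so it lies inside.
All remaining points lie in this disk, and no smaller disk contains both endpoints, so this is the minimum enclosing circle.
r = √(45.25) ≈ 6.727.

6.727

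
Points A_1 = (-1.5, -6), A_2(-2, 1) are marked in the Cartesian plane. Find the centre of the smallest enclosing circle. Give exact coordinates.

(-1.75, -2.5)

The smallest circle enclosing two points has them as diameter endpoints.
Centre = midpoint = (-1.75, -2.5); r² = |A_1A_2|²/4 = 49.25/4 = 12.3125.
Centre = (-1.75, -2.5).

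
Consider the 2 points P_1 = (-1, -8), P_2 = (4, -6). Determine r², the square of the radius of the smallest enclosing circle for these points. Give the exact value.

7.25

The smallest circle enclosing two points has them as diameter endpoints.
Centre = midpoint = (1.5, -7); r² = |P_1P_2|²/4 = 29/4 = 7.25.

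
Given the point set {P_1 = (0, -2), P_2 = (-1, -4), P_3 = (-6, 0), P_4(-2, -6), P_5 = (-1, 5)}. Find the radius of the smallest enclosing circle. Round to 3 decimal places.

5.523

By Welzl's lemma the MEC is supported by two points (diametrically opposite) or three points (on a circumcircle).
The farthest pair is P_4–P_5 with squared distance 122. The circle on this segment as diameter has centre (-1.5, -0.5) and r² = 122/4 = 30.5.
Check P_1: distance² to centre = 4.5 ≤ 30.5, so it lies inside.
All remaining points lie in this disk, and no smaller disk contains both endpoints, so this is the minimum enclosing circle.
r = √(30.5) ≈ 5.523.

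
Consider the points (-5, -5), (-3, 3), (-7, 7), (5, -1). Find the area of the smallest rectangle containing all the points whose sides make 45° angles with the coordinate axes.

In coordinates u = x + y, v = x − y the rectangle is axis-aligned; the map (x,y)→(u,v) scales areas by 2.
u-values: -10, 0, 0, 4; range = 4 − (-10) = 14.
v-values: 0, -6, -14, 6; range = 6 − (-14) = 20.
Area = (14 × 20) / 2 = 140.

140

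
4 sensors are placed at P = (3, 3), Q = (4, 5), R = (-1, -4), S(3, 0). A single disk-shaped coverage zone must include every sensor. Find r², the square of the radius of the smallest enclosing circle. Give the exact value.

By Welzl's lemma the MEC is supported by two points (diametrically opposite) or three points (on a circumcircle).
The farthest pair is Q–R with squared distance 106. The circle on this segment as diameter has centre (1.5, 0.5) and r² = 106/4 = 26.5.
Check P: distance² to centre = 8.5 ≤ 26.5, so it lies inside.
All remaining points lie in this disk, and no smaller disk contains both endpoints, so this is the minimum enclosing circle.

26.5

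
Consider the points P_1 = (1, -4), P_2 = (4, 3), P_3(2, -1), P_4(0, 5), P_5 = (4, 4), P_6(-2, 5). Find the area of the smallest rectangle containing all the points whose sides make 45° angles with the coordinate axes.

In coordinates u = x + y, v = x − y the rectangle is axis-aligned; the map (x,y)→(u,v) scales areas by 2.
u-values: -3, 7, 1, 5, 8, 3; range = 8 − (-3) = 11.
v-values: 5, 1, 3, -5, 0, -7; range = 5 − (-7) = 12.
Area = (11 × 12) / 2 = 66.

66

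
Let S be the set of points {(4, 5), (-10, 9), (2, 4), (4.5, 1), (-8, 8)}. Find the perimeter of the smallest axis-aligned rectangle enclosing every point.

45

Width = max x − min x = 4.5 − (-10) = 14.5.
Height = max y − min y = 9 − 1 = 8.
Perimeter = 2(14.5 + 8) = 45.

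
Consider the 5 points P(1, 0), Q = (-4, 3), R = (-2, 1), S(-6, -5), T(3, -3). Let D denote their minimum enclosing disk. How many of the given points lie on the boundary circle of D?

3

The minimum enclosing circle of a finite set is fixed by two of the points (as a diameter) or three (as a circumcircle).
The minimum enclosing circle is determined by three boundary points: Q, S, T.
Their circumcentre is (-2, -1.75) with r² = 26.5625.
The farthest remaining point P is at distance² 12.0625 ≤ 26.5625.
The points at distance exactly r from the centre are Q, S, T — 3 points.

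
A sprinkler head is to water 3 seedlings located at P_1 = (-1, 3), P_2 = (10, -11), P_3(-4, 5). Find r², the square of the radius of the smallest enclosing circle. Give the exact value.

Side lengths²: P_1P_2² = 317, P_1P_3² = 13, P_2P_3² = 452.
Since P_2P_3² = 452 ≥ 317 + 13 = 330, the angle opposite P_2P_3 is not acute, so the smallest enclosing circle has P_2P_3 as diameter.
Centre = midpoint of P_2P_3 = (3, -3), r² = 452/4 = 113.

113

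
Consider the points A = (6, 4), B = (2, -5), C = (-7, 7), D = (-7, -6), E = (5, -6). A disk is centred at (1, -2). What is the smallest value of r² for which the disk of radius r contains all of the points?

145

The required radius is the distance from (1, -2) to the farthest point.
Squared distances: 61, 10, 145, 80, 32.
Maximum is 145, attained at C.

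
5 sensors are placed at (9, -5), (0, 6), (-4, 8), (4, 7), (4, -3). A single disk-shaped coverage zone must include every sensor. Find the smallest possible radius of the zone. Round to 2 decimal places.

The farthest pair is (9, -5)–(-4, 8) with squared distance 338. The circle on this segment as diameter has centre (2.5, 1.5) and r² = 338/4 = 84.5.
Check (0, 6): distance² to centre = 26.5 ≤ 84.5, so it lies inside.
All remaining points lie in this disk, and no smaller disk contains both endpoints, so this is the minimum enclosing circle.
r = √(84.5) ≈ 9.19.

9.19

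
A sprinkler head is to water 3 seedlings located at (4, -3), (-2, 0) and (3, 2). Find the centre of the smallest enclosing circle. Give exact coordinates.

(23/18, -17/18)

Call the three points A, B, C in the order given.
Side lengths²: AB² = 45, AC² = 26, BC² = 29.
Since AB² = 45 < 29 + 26 = 55, the triangle is acute, so the smallest enclosing circle is the circumcircle.
Circumcentre = (23/18, -17/18), r² = 1885/162.
Centre = (23/18, -17/18).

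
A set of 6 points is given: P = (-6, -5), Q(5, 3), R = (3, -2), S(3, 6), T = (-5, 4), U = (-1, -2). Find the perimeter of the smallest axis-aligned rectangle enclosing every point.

Width = max x − min x = 5 − (-6) = 11.
Height = max y − min y = 6 − (-5) = 11.
Perimeter = 2(11 + 11) = 44.

44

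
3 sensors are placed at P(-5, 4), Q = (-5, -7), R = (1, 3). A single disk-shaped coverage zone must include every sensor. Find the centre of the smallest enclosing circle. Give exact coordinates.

Side lengths²: PQ² = 121, PR² = 37, QR² = 136.
Since QR² = 136 < 121 + 37 = 158, the triangle is acute, so the smallest enclosing circle is the circumcircle.
Circumcentre = (-17/6, -1.5), r² = 629/18.
Centre = (-17/6, -1.5).

(-17/6, -1.5)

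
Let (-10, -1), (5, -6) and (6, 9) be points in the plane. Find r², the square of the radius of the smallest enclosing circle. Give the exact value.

50285/529

Call the three points A, B, C in the order given.
Side lengths²: AB² = 250, AC² = 356, BC² = 226.
Since AC² = 356 < 250 + 226 = 476, the triangle is acute, so the smallest enclosing circle is the circumcircle.
Circumcentre = (-16/23, 44/23), r² = 50285/529.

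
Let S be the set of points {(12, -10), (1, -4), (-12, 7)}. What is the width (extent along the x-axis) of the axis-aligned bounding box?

24

max x = 12, min x = -12, so width = 24.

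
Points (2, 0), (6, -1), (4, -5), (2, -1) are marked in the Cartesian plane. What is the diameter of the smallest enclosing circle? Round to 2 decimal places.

5.52

By Welzl's lemma the MEC is supported by two points (diametrically opposite) or three points (on a circumcircle).
The minimum enclosing circle is determined by three boundary points: (2, 0), (6, -1), (4, -5).
Their circumcentre is (32/9, -41/18) with r² = 2465/324.
The farthest remaining point (2, -1) is at distance² 1313/324 ≤ 2465/324.
Diameter = 2r = 2√(2465/324) ≈ 5.52.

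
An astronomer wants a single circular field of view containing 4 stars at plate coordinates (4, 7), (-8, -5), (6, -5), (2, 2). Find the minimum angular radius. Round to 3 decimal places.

8.602

By Welzl's lemma the MEC is supported by two points (diametrically opposite) or three points (on a circumcircle).
The minimum enclosing circle is determined by three boundary points: (4, 7), (-8, -5), (6, -5).
Their circumcentre is (-1, 0) with r² = 74.
The farthest remaining point (2, 2) is at distance² 13 ≤ 74.
r = √74 ≈ 8.602.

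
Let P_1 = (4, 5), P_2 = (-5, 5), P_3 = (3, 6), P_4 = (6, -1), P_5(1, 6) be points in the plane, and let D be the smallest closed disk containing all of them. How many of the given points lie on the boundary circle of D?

2

The minimum enclosing circle of a finite set is fixed by two of the points (as a diameter) or three (as a circumcircle).
The farthest pair is P_2–P_4 with squared distance 157. The circle on this segment as diameter has centre (0.5, 2) and r² = 157/4 = 39.25.
Check P_1: distance² to centre = 21.25 ≤ 39.25, so it lies inside.
All remaining points lie in this disk, and no smaller disk contains both endpoints, so this is the minimum enclosing circle.
The points at distance exactly r from the centre are P_2, P_4 — 2 points.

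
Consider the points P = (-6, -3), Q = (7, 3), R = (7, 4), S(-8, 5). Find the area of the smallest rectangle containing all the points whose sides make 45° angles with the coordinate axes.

170

In coordinates u = x + y, v = x − y the rectangle is axis-aligned; the map (x,y)→(u,v) scales areas by 2.
u-values: -9, 10, 11, -3; range = 11 − (-9) = 20.
v-values: -3, 4, 3, -13; range = 4 − (-13) = 17.
Area = (20 × 17) / 2 = 170.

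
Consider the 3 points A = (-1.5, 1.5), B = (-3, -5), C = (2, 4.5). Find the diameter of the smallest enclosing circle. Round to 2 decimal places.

Side lengths²: AB² = 44.5, AC² = 21.25, BC² = 115.25.
Since BC² = 115.25 ≥ 44.5 + 21.25 = 65.75, the angle opposite BC is not acute, so the smallest enclosing circle has BC as diameter.
Centre = midpoint of BC = (-0.5, -0.25), r² = 115.25/4 = 28.8125.
Diameter = 2r = 2√(28.8125) ≈ 10.74.

10.74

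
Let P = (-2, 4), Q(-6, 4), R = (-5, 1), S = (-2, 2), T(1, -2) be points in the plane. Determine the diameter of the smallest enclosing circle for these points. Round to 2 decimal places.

The minimum enclosing circle of a finite set is fixed by two of the points (as a diameter) or three (as a circumcircle).
The farthest pair is Q–T with squared distance 85. The circle on this segment as diameter has centre (-2.5, 1) and r² = 85/4 = 21.25.
Check P: distance² to centre = 9.25 ≤ 21.25, so it lies inside.
All remaining points lie in this disk, and no smaller disk contains both endpoints, so this is the minimum enclosing circle.
Diameter = 2r = 2√(21.25) ≈ 9.22.

9.22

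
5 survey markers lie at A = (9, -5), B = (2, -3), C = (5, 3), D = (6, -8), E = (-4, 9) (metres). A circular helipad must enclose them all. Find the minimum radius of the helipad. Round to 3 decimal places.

By Welzl's lemma the MEC is supported by two points (diametrically opposite) or three points (on a circumcircle).
The farthest pair is D–E with squared distance 389. The circle on this segment as diameter has centre (1, 0.5) and r² = 389/4 = 97.25.
Check A: distance² to centre = 94.25 ≤ 97.25, so it lies inside.
All remaining points lie in this disk, and no smaller disk contains both endpoints, so this is the minimum enclosing circle.
r = √(97.25) ≈ 9.862.

9.862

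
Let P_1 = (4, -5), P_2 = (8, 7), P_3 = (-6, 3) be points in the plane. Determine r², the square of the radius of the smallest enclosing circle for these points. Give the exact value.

21730/361

Side lengths²: P_1P_2² = 160, P_1P_3² = 164, P_2P_3² = 212.
Since P_2P_3² = 212 < 164 + 160 = 324, the triangle is acute, so the smallest enclosing circle is the circumcircle.
Circumcentre = (33/19, 46/19), r² = 21730/361.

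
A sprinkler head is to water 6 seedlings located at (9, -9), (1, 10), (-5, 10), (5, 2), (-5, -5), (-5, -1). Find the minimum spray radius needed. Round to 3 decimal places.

11.800

By Welzl's lemma the MEC is supported by two points (diametrically opposite) or three points (on a circumcircle).
The farthest pair is (9, -9)–(-5, 10) with squared distance 557. The circle on this segment as diameter has centre (2, 0.5) and r² = 557/4 = 139.25.
Check (1, 10): distance² to centre = 91.25 ≤ 139.25, so it lies inside.
All remaining points lie in this disk, and no smaller disk contains both endpoints, so this is the minimum enclosing circle.
r = √(139.25) ≈ 11.800.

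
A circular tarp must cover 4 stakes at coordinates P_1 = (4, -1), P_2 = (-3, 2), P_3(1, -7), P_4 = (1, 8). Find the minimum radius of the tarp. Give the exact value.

The farthest pair is P_3–P_4 with squared distance 225. The circle on this segment as diameter has centre (1, 0.5) and r² = 225/4 = 56.25.
Check P_1: distance² to centre = 11.25 ≤ 56.25, so it lies inside.
All remaining points lie in this disk, and no smaller disk contains both endpoints, so this is the minimum enclosing circle.
r = √(56.25) = 7.5.

7.5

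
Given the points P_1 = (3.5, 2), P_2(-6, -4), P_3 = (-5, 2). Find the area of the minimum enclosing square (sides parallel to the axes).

The bounding box has width 9.5 and height 6.
An axis-aligned square enclosing the set must have side ≥ max(width, height).
So the minimum side is max(9.5, 6) = 9.5.
Area = 9.5² = 90.25.

90.25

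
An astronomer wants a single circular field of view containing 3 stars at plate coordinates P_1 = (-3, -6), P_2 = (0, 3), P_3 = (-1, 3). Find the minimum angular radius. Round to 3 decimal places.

4.743

Side lengths²: P_1P_2² = 90, P_1P_3² = 85, P_2P_3² = 1.
Since P_1P_2² = 90 ≥ 85 + 1 = 86, the angle opposite P_1P_2 is not acute, so the smallest enclosing circle has P_1P_2 as diameter.
Centre = midpoint of P_1P_2 = (-1.5, -1.5), r² = 90/4 = 22.5.
r = √(22.5) ≈ 4.743.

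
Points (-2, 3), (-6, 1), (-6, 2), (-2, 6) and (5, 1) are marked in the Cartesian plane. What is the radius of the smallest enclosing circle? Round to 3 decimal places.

The minimum enclosing circle of a finite set is fixed by two of the points (as a diameter) or three (as a circumcircle).
The farthest pair is (-6, 2)–(5, 1) with squared distance 122. The circle on this segment as diameter has centre (-0.5, 1.5) and r² = 122/4 = 30.5.
Check (-2, 3): distance² to centre = 4.5 ≤ 30.5, so it lies inside.
All remaining points lie in this disk, and no smaller disk contains both endpoints, so this is the minimum enclosing circle.
r = √(30.5) ≈ 5.523.

5.523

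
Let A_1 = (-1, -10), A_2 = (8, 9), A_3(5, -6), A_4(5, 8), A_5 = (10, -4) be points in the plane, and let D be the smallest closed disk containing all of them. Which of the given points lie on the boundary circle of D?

The farthest pair is A_1–A_2 with squared distance 442. The circle on this segment as diameter has centre (3.5, -0.5) and r² = 442/4 = 110.5.
Check A_3: distance² to centre = 32.5 ≤ 110.5, so it lies inside.
All remaining points lie in this disk, and no smaller disk contains both endpoints, so this is the minimum enclosing circle.
The points at distance exactly r from the centre are A_1, A_2 — 2 points.

A_1, A_2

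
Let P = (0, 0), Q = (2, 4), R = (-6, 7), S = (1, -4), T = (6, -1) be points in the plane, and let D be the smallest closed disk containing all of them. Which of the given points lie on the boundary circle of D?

R, T

By Welzl's lemma the MEC is supported by two points (diametrically opposite) or three points (on a circumcircle).
The farthest pair is R–T with squared distance 208. The circle on this segment as diameter has centre (0, 3) and r² = 208/4 = 52.
Check P: distance² to centre = 9 ≤ 52, so it lies inside.
All remaining points lie in this disk, and no smaller disk contains both endpoints, so this is the minimum enclosing circle.
The points at distance exactly r from the centre are R, T — 2 points.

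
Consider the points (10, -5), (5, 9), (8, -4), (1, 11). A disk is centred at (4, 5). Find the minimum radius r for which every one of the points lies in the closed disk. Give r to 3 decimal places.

11.662

The required radius is the distance from (4, 5) to the farthest point.
Squared distances: 136, 17, 97, 45.
Maximum is 136, attained at (10, -5).
r = √136 ≈ 11.662.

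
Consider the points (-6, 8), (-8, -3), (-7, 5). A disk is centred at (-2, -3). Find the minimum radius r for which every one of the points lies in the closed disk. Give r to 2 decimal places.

The required radius is the distance from (-2, -3) to the farthest point.
Squared distances: 137, 36, 89.
Maximum is 137, attained at (-6, 8).
r = √137 ≈ 11.70.

11.70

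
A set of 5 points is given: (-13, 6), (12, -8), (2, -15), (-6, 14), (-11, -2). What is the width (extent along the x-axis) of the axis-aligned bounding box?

max x = 12, min x = -13, so width = 25.

25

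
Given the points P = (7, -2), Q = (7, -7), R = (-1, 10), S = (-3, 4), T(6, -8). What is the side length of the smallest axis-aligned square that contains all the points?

18

The bounding box has width 10 and height 18.
An axis-aligned square enclosing the set must have side ≥ max(width, height).
So the minimum side is max(10, 18) = 18.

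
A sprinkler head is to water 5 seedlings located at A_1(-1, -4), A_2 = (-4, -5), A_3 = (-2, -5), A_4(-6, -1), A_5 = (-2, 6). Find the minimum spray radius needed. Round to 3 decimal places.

A smallest enclosing disk is always determined by at most three of the input points on its boundary.
The farthest pair is A_2–A_5 with squared distance 125. The circle on this segment as diameter has centre (-3, 0.5) and r² = 125/4 = 31.25.
Check A_1: distance² to centre = 24.25 ≤ 31.25, so it lies inside.
All remaining points lie in this disk, and no smaller disk contains both endpoints, so this is the minimum enclosing circle.
r = √(31.25) ≈ 5.590.

5.590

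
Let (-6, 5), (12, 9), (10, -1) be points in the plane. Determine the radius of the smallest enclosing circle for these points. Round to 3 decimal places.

9.341

Call the three points A, B, C in the order given.
Side lengths²: AB² = 340, AC² = 292, BC² = 104.
Since AB² = 340 < 292 + 104 = 396, the triangle is acute, so the smallest enclosing circle is the circumcircle.
Circumcentre = (143/43, 238/43), r² = 161330/1849.
r = √(161330/1849) ≈ 9.341.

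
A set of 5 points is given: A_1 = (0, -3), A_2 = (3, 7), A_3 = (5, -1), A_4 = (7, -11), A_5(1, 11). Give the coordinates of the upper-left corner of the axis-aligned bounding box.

(0, 11)

x-range [0, 7], y-range [-11, 11].
The upper-left corner is (0, 11).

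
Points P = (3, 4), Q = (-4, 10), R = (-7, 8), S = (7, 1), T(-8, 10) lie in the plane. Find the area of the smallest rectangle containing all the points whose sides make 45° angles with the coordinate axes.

In coordinates u = x + y, v = x − y the rectangle is axis-aligned; the map (x,y)→(u,v) scales areas by 2.
u-values: 7, 6, 1, 8, 2; range = 8 − 1 = 7.
v-values: -1, -14, -15, 6, -18; range = 6 − (-18) = 24.
Area = (7 × 24) / 2 = 84.

84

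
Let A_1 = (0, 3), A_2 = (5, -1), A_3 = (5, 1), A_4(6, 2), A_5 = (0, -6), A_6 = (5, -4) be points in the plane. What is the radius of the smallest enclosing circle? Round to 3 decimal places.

5.069

A smallest enclosing disk is always determined by at most three of the input points on its boundary.
The minimum enclosing circle is determined by three boundary points: A_1, A_4, A_5.
Their circumcentre is (7/3, -1.5) with r² = 925/36.
The farthest remaining point A_3 is at distance² 481/36 ≤ 925/36.
r = √(925/36) ≈ 5.069.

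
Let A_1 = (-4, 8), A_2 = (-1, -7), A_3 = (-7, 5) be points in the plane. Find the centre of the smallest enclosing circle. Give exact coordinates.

Side lengths²: A_1A_2² = 234, A_1A_3² = 18, A_2A_3² = 180.
Since A_1A_2² = 234 ≥ 180 + 18 = 198, the angle opposite A_1A_2 is not acute, so the smallest enclosing circle has A_1A_2 as diameter.
Centre = midpoint of A_1A_2 = (-2.5, 0.5), r² = 234/4 = 58.5.
Centre = (-2.5, 0.5).

(-2.5, 0.5)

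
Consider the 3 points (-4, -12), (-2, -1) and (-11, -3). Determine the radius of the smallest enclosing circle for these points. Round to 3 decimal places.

6.186

Call the three points A, B, C in the order given.
Side lengths²: AB² = 125, AC² = 130, BC² = 85.
Since AC² = 130 < 125 + 85 = 210, the triangle is acute, so the smallest enclosing circle is the circumcircle.
Circumcentre = (-213/38, -229/38), r² = 27625/722.
r = √(27625/722) ≈ 6.186.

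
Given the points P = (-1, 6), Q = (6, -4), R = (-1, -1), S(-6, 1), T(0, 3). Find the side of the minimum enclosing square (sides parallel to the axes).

The bounding box has width 12 and height 10.
An axis-aligned square enclosing the set must have side ≥ max(width, height).
So the minimum side is max(12, 10) = 12.

12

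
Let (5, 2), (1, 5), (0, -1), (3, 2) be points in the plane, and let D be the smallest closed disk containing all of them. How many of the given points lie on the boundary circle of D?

By Welzl's lemma the MEC is supported by two points (diametrically opposite) or three points (on a circumcircle).
The minimum enclosing circle is determined by three boundary points: (5, 2), (1, 5), (0, -1).
Their circumcentre is (31/18, 97/54) with r² = 15725/1458.
The farthest remaining point (3, 2) is at distance² 2441/1458 ≤ 15725/1458.
The points at distance exactly r from the centre are (5, 2), (1, 5), (0, -1) — 3 points.

3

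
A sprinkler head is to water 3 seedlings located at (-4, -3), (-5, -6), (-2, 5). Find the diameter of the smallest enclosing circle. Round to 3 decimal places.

11.402

Call the three points A, B, C in the order given.
Side lengths²: AB² = 10, AC² = 68, BC² = 130.
Since BC² = 130 ≥ 68 + 10 = 78, the angle opposite BC is not acute, so the smallest enclosing circle has BC as diameter.
Centre = midpoint of BC = (-3.5, -0.5), r² = 130/4 = 32.5.
Diameter = 2r = 2√(32.5) ≈ 11.402.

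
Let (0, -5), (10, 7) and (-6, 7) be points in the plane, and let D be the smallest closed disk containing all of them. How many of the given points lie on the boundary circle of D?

Call the three points A, B, C in the order given.
Side lengths²: AB² = 244, AC² = 180, BC² = 256.
Since BC² = 256 < 244 + 180 = 424, the triangle is acute, so the smallest enclosing circle is the circumcircle.
Circumcentre = (2, 3.5), r² = 76.25.
The points at distance exactly r from the centre are (0, -5), (10, 7), (-6, 7) — 3 points.

3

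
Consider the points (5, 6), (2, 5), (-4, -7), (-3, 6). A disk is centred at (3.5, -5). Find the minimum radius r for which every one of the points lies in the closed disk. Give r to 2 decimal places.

The required radius is the distance from (3.5, -5) to the farthest point.
Squared distances: 123.25, 102.25, 60.25, 163.25.
Maximum is 163.25, attained at (-3, 6).
r = √(163.25) ≈ 12.78.

12.78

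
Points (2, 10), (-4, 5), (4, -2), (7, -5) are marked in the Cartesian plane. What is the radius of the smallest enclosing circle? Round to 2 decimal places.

The minimum enclosing circle of a finite set is fixed by two of the points (as a diameter) or three (as a circumcircle).
The minimum enclosing circle is determined by three boundary points: (2, 10), (-4, 5), (7, -5).
Their circumcentre is (159/46, 99/46) with r² = 67405/1058.
The farthest remaining point (4, -2) is at distance² 18553/1058 ≤ 67405/1058.
r = √(67405/1058) ≈ 7.98.

7.98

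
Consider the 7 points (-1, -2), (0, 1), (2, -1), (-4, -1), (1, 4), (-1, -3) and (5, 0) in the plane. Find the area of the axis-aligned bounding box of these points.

x ranges over [-4, 5], width 9.
y ranges over [-3, 4], height 7.
Area = 9 × 7 = 63.

63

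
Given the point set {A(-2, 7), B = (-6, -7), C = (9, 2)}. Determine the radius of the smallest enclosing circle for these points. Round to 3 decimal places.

Side lengths²: AB² = 212, AC² = 146, BC² = 306.
Since BC² = 306 < 212 + 146 = 358, the triangle is acute, so the smallest enclosing circle is the circumcircle.
Circumcentre = (24/29, -40/29), r² = 65773/841.
r = √(65773/841) ≈ 8.844.

8.844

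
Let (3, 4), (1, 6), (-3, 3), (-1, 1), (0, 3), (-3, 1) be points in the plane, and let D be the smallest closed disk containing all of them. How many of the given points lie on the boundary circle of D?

The minimum enclosing circle is determined by three boundary points: (3, 4), (1, 6), (-3, 1).
Their circumcentre is (-1/6, 17/6) with r² = 205/18.
The farthest remaining point (-3, 3) is at distance² 145/18 ≤ 205/18.
The points at distance exactly r from the centre are (3, 4), (1, 6), (-3, 1) — 3 points.

3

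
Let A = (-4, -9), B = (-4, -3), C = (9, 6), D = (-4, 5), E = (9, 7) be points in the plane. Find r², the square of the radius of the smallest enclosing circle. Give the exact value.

A smallest enclosing disk is always determined by at most three of the input points on its boundary.
The farthest pair is A–E with squared distance 425. The circle on this segment as diameter has centre (2.5, -1) and r² = 425/4 = 106.25.
Check B: distance² to centre = 46.25 ≤ 106.25, so it lies inside.
All remaining points lie in this disk, and no smaller disk contains both endpoints, so this is the minimum enclosing circle.

106.25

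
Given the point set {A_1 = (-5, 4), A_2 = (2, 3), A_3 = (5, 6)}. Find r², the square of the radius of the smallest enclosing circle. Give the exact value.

26

Side lengths²: A_1A_2² = 50, A_1A_3² = 104, A_2A_3² = 18.
Since A_1A_3² = 104 ≥ 50 + 18 = 68, the angle opposite A_1A_3 is not acute, so the smallest enclosing circle has A_1A_3 as diameter.
Centre = midpoint of A_1A_3 = (0, 5), r² = 104/4 = 26.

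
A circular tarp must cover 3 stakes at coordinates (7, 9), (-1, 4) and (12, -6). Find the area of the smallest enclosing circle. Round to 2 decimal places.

Call the three points A, B, C in the order given.
Side lengths²: AB² = 89, AC² = 250, BC² = 269.
Since BC² = 269 < 250 + 89 = 339, the triangle is acute, so the smallest enclosing circle is the circumcircle.
Circumcentre = (389/58, 33/58), r² = 119705/1682.
Area = π·r² = π·119705/1682 ≈ 223.58.

223.58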